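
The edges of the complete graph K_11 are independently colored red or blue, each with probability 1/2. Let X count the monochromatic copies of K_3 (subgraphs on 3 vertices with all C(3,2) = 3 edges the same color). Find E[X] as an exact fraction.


Let X = Σ_S X_S over the C(11, 3) = 165 subsets S of size 3, where X_S = 1 if the K_3 on S is monochromatic.
For a fixed S, the K_3 on S has C(3, 2) = 3 edges. P[all 3 edges red] = (1/2)^3, and likewise for blue, so P[monochromatic] = 2·(1/2)^3 = 2^{1 − 3} = 1/4.
By linearity: E[X] = C(11, 3) · 2^{1 − 3} = 165 · 1/4 = 165/4.
Numerically: E[X] ≈ 41.250.

E[X] = C(11,3)·2^(1−C(3,2)) = 165/4 ≈ 41.250.


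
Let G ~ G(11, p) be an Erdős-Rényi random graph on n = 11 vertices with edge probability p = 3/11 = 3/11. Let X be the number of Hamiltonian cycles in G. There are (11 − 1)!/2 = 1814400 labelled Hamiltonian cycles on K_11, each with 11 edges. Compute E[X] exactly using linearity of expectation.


K_11 has (11 − 1)!/2 = 1814400 labelled Hamiltonian cycles.
For each such Hamiltonian cycle H, let X_H = 1 if all 11 edges of H are present in G. Then P[X_H = 1] = p^{11} = (3/11)^{11} = 177147/285311670611.
By linearity of expectation: E[X] = Σ_H E[X_H] = 1814400 · p^{11} = 1814400 · 177147/285311670611 = 321415516800/285311670611.
Numerically: E[X] ≈ 1.13.

E[X] = 1814400 · (3/11)^{11} = 321415516800/285311670611 ≈ 1.13.


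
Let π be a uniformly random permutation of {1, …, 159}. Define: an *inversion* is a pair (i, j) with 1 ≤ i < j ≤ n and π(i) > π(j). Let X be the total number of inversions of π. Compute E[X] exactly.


Write X = Σ X_I over the C(159, 2) = 12561 pairs i < j, with X_I the indicator of one inversion.
There are 12561 indicators.
For each fixed pair i < j, the values π(i) and π(j) are two distinct elements of {1, …, 159} in uniformly random order; by symmetry P[π(i) > π(j)] = 1/2.
By linearity: E[X] = 12561 · (1/2) = C(159, 2) · (1/2) = 12561/2 = 12561/2 ≈ 6280.500000.

E[X] = 12561/2 = 6280.500000.


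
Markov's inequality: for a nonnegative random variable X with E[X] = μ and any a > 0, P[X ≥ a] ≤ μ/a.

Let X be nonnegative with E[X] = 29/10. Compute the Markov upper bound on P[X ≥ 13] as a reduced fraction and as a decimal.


μ = E[X] = 29/10, a = 13.
Markov: P[X ≥ 13] ≤ μ/a = (29/10)/13 = 29/130.
Numerically: ≈ 0.22308.
(Since a = 13 > μ = 2.90000, the bound 29/130 is < 1 and informative.)

P[X ≥ 13] ≤ 29/130 ≈ 0.22308.


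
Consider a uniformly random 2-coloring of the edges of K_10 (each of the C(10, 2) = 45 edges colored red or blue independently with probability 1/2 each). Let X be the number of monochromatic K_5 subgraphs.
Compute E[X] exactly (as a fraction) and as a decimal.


Let X = Σ_S X_S over the C(10, 5) = 252 subsets S of size 5, where X_S = 1 if the K_5 on S is monochromatic.
For a fixed S, the K_5 on S has C(5, 2) = 10 edges. P[all 10 edges red] = (1/2)^10, and likewise for blue, so P[monochromatic] = 2·(1/2)^10 = 2^{1 − 10} = 1/512.
By linearity: E[X] = C(10, 5) · 2^{1 − 10} = 252 · 1/512 = 63/128.
Numerically: E[X] ≈ 0.4922.

E[X] = C(10,5)·2^(1−C(5,2)) = 63/128 ≈ 0.4922.


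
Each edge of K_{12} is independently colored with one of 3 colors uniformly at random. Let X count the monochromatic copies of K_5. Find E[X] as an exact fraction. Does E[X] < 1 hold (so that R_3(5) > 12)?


E[X] = C(12, 5) · 3^{1 − 10} = 792 · 3^{−9} = 792/19683.
As a reduced fraction: E[X] = 88/2187 ≈ 0.040.
Is E[X] < 1? YES.
Since E[X] < 1, there exists a 3-coloring of K_{12} with no monochromatic K_5; hence R_3(5) > 12.

E[X] = 88/2187 ≈ 0.040; E[X] < 1, so R_3(5) > 12.


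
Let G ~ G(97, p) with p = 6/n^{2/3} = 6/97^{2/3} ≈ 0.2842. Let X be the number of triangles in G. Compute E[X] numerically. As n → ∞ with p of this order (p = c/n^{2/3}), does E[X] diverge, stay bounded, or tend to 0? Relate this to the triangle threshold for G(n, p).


Number of potential triangles: C(97, 3) = 147440.
Each occurs with probability p³ ≈ (0.2842)³ ≈ 2.295674e-02.
By linearity: E[X] = C(97, 3)·p³ ≈ 147440 · 2.295674e-02 ≈ 3384.7423.
Since α = 2/3 < 1, p = c/n^{2/3} ≫ 1/n is above the triangle threshold p ~ 1/n. Asymptotically E[X] ~ (c³/6)·n^{3(1−α)} = (6³/6)·n^{1} → ∞; triangles are abundant w.h.p.

E[X] ≈ 3384.7423; in regime p = Θ(1/n^{2/3}) E[X] diverges (above the triangle threshold p ~ 1/n).


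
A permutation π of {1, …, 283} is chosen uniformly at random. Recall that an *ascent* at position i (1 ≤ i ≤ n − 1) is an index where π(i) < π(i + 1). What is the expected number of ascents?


Write X = Σ X_I over i = 1, …, 282, with X_I the indicator of one ascent.
There are 282 indicators.
For each fixed i, the pair (π(i), π(i+1)) is a uniformly random ordered pair of distinct values from {1, …, 283}; by symmetry P[π(i) < π(i+1)] = 1/2.
By linearity: E[X] = 282 · (1/2) = (283 − 1) · (1/2) = 141 ≈ 141.000000.

E[X] = 141 = 141.000000.


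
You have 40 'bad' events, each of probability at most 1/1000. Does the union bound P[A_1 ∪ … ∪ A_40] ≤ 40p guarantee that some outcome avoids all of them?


Union bound: P[∪_{i=1}^{40} A_i] ≤ Σ_i P[A_i] ≤ 40·p = 40·(1/1000) = 1/25.
Numerically: 1/25 ≈ 0.040000.
Is 1/25 < 1? YES.
Since P[∪ A_i] ≤ 1/25 < 1, the complement has P[∩ A_i^c] ≥ 1 − 1/25 = 24/25 > 0, so some outcome avoids every A_i.

40·p = 1/25 ≈ 0.040000; existence CERTIFIED by the union bound.


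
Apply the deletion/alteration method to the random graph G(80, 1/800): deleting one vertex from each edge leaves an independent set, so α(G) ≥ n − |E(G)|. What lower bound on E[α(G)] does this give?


E[|E(G)|] = C(80, 2)·p = 3160 · (1/800) = 79/20.
E[α(G)] ≥ n − E[|E(G)|] = 80 − 79/20 = 1521/20.
Numerically: ≈ 76.050000.
(This is only a lower bound; the true E[α(G)] may be larger.)

E[α(G)] ≥ 1521/20 ≈ 76.050000.


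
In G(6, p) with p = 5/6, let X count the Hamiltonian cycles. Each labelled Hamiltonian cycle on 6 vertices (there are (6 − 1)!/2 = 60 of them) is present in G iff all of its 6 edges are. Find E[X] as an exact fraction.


K_6 has (6 − 1)!/2 = 60 labelled Hamiltonian cycles.
For each such Hamiltonian cycle H, let X_H = 1 if all 6 edges of H are present in G. Then P[X_H = 1] = p^{6} = (5/6)^{6} = 15625/46656.
Summing the indicators: E[X] = Σ_H E[X_H] = 60 · p^{6} = 60 · 15625/46656 = 78125/3888.
Numerically: E[X] ≈ 20.09.

E[X] = 60 · (5/6)^{6} = 78125/3888 ≈ 20.09.


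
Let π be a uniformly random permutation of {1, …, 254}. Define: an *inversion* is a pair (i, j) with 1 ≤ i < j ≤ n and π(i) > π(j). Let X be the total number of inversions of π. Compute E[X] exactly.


Write X = Σ X_I over the C(254, 2) = 32131 pairs i < j, with X_I the indicator of one inversion.
There are 32131 indicators.
For each fixed pair i < j, the values π(i) and π(j) are two distinct elements of {1, …, 254} in uniformly random order; by symmetry P[π(i) > π(j)] = 1/2.
By linearity: E[X] = 32131 · (1/2) = C(254, 2) · (1/2) = 32131/2 = 32131/2 ≈ 16065.500.

E[X] = 32131/2 = 16065.500.


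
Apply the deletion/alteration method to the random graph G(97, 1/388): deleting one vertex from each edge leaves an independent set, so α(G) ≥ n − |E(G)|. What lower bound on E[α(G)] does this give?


E[|E(G)|] = C(97, 2)·p = 4656 · (1/388) = 12.
E[α(G)] ≥ n − E[|E(G)|] = 97 − 12 = 85.
Numerically: ≈ 85.000.
(This is only a lower bound; the true E[α(G)] may be larger.)

E[α(G)] ≥ 85 ≈ 85.000.


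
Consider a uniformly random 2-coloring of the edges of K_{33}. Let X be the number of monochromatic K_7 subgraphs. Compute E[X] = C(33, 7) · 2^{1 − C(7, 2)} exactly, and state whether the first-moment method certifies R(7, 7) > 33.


E[X] = C(33, 7) · 2^{1 − 21} = 4272048 · 2^{−20} = 4272048/1048576.
As a reduced fraction: E[X] = 267003/65536 ≈ 4.0741425.
Is E[X] < 1? NO.
Since E[X] ≥ 1, the first-moment bound is inconclusive at n = 33; it does NOT by itself certify R(7, 7) > 33.

E[X] = 267003/65536 ≈ 4.0741425; E[X] ≥ 1; first-moment method inconclusive here.


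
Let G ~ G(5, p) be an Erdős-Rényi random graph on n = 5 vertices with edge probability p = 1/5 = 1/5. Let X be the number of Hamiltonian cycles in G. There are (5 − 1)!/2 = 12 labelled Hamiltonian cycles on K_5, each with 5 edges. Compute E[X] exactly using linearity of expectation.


K_5 has (5 − 1)!/2 = 12 labelled Hamiltonian cycles.
For each such Hamiltonian cycle H, let X_H = 1 if all 5 edges of H are present in G. Then P[X_H = 1] = p^{5} = (1/5)^{5} = 1/3125.
By linearity of expectation: E[X] = Σ_H E[X_H] = 12 · p^{5} = 12 · 1/3125 = 12/3125.
Numerically: E[X] ≈ 0.00384.

E[X] = 12 · (1/5)^{5} = 12/3125 ≈ 0.00384.


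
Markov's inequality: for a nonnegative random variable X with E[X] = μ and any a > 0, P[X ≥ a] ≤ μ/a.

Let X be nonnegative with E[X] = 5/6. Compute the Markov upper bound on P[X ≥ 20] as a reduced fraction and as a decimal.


μ = E[X] = 5/6, a = 20.
Markov: P[X ≥ 20] ≤ μ/a = (5/6)/20 = 1/24.
Numerically: ≈ 0.0417.
(Since a = 20 > μ = 0.8333, the bound 1/24 is < 1 and informative.)

P[X ≥ 20] ≤ 1/24 ≈ 0.0417.


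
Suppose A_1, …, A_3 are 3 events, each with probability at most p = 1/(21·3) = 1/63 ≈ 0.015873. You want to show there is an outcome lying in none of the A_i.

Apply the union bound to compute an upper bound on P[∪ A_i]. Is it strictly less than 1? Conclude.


Union bound: P[∪_{i=1}^{3} A_i] ≤ Σ_i P[A_i] ≤ 3·p = 3·(1/63) = 1/21.
Numerically: 1/21 ≈ 0.047619.
Is 1/21 < 1? YES.
Since P[∪ A_i] ≤ 1/21 < 1, the complement has P[∩ A_i^c] ≥ 1 − 1/21 = 20/21 > 0, so some outcome avoids every A_i.

3·p = 1/21 ≈ 0.047619; existence CERTIFIED by the union bound.


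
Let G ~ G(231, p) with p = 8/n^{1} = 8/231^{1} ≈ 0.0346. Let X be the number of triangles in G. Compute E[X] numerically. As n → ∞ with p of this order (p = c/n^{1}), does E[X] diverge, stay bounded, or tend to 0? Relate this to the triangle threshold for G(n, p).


Number of potential triangles: C(231, 3) = 2027795.
Each occurs with probability p³ ≈ (0.0346)³ ≈ 4.15369e-05.
By linearity: E[X] = C(231, 3)·p³ ≈ 2027795 · 4.15369e-05 ≈ 84.228.
Here α = 1, so p = 8/n is exactly at the triangle threshold p ~ 1/n. Asymptotically E[X] → c³/6 = 8³/6 = 256/3 ≈ 85.333, a bounded constant. In this regime the triangle count is asymptotically Poisson(c³/6).

E[X] ≈ 84.228; in regime p = Θ(1/n^{1}) E[X] stays bounded (at the triangle threshold p ~ 1/n).


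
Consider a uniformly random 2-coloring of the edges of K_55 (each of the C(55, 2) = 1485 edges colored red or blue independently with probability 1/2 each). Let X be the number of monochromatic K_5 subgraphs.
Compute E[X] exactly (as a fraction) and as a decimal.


Let X = Σ_S X_S over the C(55, 5) = 3478761 subsets S of size 5, where X_S = 1 if the K_5 on S is monochromatic.
For a fixed S, the K_5 on S has C(5, 2) = 10 edges. P[all 10 edges red] = (1/2)^10, and likewise for blue, so P[monochromatic] = 2·(1/2)^10 = 2^{1 − 10} = 1/512.
By linearity of expectation: E[X] = C(55, 5) · 2^{1 − 10} = 3478761 · 1/512 = 3478761/512.
Numerically: E[X] ≈ 6794.455.

E[X] = C(55,5)·2^(1−C(5,2)) = 3478761/512 ≈ 6794.455.


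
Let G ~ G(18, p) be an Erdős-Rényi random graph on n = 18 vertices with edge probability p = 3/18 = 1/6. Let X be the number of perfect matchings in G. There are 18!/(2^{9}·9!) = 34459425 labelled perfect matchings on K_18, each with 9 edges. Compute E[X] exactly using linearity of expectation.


K_18 has 18!/(2^{9}·9!) = 34459425 labelled perfect matchings.
For each such perfect matching H, let X_H = 1 if all 9 edges of H are present in G. Then P[X_H = 1] = p^{9} = (1/6)^{9} = 1/10077696.
Summing the indicators: E[X] = Σ_H E[X_H] = 34459425 · p^{9} = 34459425 · 1/10077696 = 425425/124416.
Numerically: E[X] ≈ 3.41938.

E[X] = 34459425 · (1/6)^{9} = 425425/124416 ≈ 3.41938.


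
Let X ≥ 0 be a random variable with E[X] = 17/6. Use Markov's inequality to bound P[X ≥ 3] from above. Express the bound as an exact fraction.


μ = E[X] = 17/6, a = 3.
Markov: P[X ≥ 3] ≤ μ/a = (17/6)/3 = 17/18.
Numerically: ≈ 0.9444.
(Since a = 3 > μ = 2.8333, the bound 17/18 is < 1 and informative.)

P[X ≥ 3] ≤ 17/18 ≈ 0.9444.


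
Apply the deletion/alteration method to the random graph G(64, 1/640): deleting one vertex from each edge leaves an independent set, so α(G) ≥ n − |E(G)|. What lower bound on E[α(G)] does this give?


E[|E(G)|] = C(64, 2)·p = 2016 · (1/640) = 63/20.
E[α(G)] ≥ n − E[|E(G)|] = 64 − 63/20 = 1217/20.
Numerically: ≈ 60.850000.
(This is only a lower bound; the true E[α(G)] may be larger.)

E[α(G)] ≥ 1217/20 ≈ 60.850000.


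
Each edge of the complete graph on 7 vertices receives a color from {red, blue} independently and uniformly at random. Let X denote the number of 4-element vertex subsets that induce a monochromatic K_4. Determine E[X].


Let X = Σ_S X_S over the C(7, 4) = 35 subsets S of size 4, where X_S = 1 if the K_4 on S is monochromatic.
For a fixed S, the K_4 on S has C(4, 2) = 6 edges. P[all 6 edges red] = (1/2)^6, and likewise for blue, so P[monochromatic] = 2·(1/2)^6 = 2^{1 − 6} = 1/32.
Summing: E[X] = C(7, 4) · 2^{1 − 6} = 35 · 1/32 = 35/32.
Numerically: E[X] ≈ 1.093750.

E[X] = C(7,4)·2^(1−C(4,2)) = 35/32 ≈ 1.093750.


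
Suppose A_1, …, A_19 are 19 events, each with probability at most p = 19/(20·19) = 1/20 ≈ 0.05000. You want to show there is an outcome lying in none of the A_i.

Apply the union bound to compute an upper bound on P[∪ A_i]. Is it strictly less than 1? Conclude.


Union bound: P[∪_{i=1}^{19} A_i] ≤ Σ_i P[A_i] ≤ 19·p = 19·(1/20) = 19/20.
Numerically: 19/20 ≈ 0.95000.
Is 19/20 < 1? YES.
Since P[∪ A_i] ≤ 19/20 < 1, the complement has P[∩ A_i^c] ≥ 1 − 19/20 = 1/20 > 0, so some outcome avoids every A_i.

19·p = 19/20 ≈ 0.95000; existence CERTIFIED by the union bound.


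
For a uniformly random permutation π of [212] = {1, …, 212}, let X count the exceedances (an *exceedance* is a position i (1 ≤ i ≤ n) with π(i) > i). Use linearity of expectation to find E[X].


Write X = Σ_{i=1}^{212} X_i, where X_i = 1_{π(i) > i}.
For each fixed i, π(i) is uniform over {1, …, 212} (marginal of a uniform permutation), so P[π(i) > i] = (n − i)/n. Summing: Σ_{i=1}^{212} (n − i)/n = (0 + 1 + … + 211)/212 = 212(212 − 1)/(2·212) = (212 − 1)/2.
Hence E[X] = Σ_{i=1}^{212} (212 − i)/212 = 211/2 ≈ 105.50000.

E[X] = 211/2 = 105.50000.


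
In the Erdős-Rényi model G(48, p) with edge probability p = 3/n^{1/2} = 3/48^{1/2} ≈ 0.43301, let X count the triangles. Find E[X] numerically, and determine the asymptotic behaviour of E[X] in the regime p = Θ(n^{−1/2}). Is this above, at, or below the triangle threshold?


Number of potential triangles: C(48, 3) = 17296.
Each occurs with probability p³ ≈ (0.43301)³ ≈ 8.1189882e-02.
By linearity: E[X] = C(48, 3)·p³ ≈ 17296 · 8.1189882e-02 ≈ 1404.26019.
Since α = 1/2 < 1, p = c/n^{1/2} ≫ 1/n is above the triangle threshold p ~ 1/n. Asymptotically E[X] ~ (c³/6)·n^{3(1−α)} = (3³/6)·n^{1.5} → ∞; triangles are abundant w.h.p.

E[X] ≈ 1404.26019; in regime p = Θ(1/n^{1/2}) E[X] diverges (above the triangle threshold p ~ 1/n).


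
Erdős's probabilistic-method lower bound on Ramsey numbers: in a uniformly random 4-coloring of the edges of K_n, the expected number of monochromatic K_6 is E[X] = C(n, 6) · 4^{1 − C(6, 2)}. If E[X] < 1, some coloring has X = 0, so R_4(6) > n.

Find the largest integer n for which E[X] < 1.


We need C(n, 6) · 4^{1 − 15} < 1, i.e. C(n, 6) < 4^{15 − 1} = 268435456.
Check values of n near the boundary:
  n = 76: C(76, 6) = 218618940; 218618940 < 268435456? YES
  n = 77: C(77, 6) = 237093780; 237093780 < 268435456? YES
  n = 78: C(78, 6) = 256851595; 256851595 < 268435456? YES
  n = 79: C(79, 6) = 277962685; 277962685 < 268435456? NO
  n = 80: C(80, 6) = 300500200; 300500200 < 268435456? NO
  n = 81: C(81, 6) = 324540216; 324540216 < 268435456? NO
The largest n with C(n, 6) < 268435456 is n = 78 (where E[X] = 256851595/268435456 ≈ 0.956847). Hence R_4(6) > 78, i.e. R_4(6) ≥ 79.

Largest n = 78; hence R_4(6) > 78.


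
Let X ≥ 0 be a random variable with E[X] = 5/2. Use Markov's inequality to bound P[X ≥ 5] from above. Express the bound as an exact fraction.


μ = E[X] = 5/2, a = 5.
Markov: P[X ≥ 5] ≤ μ/a = (5/2)/5 = 1/2.
Numerically: ≈ 0.5000.
(Since a = 5 > μ = 2.5000, the bound 1/2 is < 1 and informative.)

P[X ≥ 5] ≤ 1/2 ≈ 0.5000.


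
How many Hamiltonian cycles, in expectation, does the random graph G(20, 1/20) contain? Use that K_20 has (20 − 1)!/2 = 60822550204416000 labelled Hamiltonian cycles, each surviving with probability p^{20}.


K_20 has (20 − 1)!/2 = 60822550204416000 labelled Hamiltonian cycles.
For each such Hamiltonian cycle H, let X_H = 1 if all 20 edges of H are present in G. Then P[X_H = 1] = p^{20} = (1/20)^{20} = 1/104857600000000000000000000.
Summing the indicators: E[X] = Σ_H E[X_H] = 60822550204416000 · p^{20} = 60822550204416000 · 1/104857600000000000000000000 = 14849255421/25600000000000000000.
Numerically: E[X] ≈ 5.80049e-10.

E[X] = 60822550204416000 · (1/20)^{20} = 14849255421/25600000000000000000 ≈ 5.80049e-10.


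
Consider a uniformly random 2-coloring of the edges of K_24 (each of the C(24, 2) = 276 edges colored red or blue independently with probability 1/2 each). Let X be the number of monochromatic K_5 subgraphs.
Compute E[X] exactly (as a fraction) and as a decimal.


Let X = Σ_S X_S over the C(24, 5) = 42504 subsets S of size 5, where X_S = 1 if the K_5 on S is monochromatic.
For a fixed S, the K_5 on S has C(5, 2) = 10 edges. P[all 10 edges red] = (1/2)^10, and likewise for blue, so P[monochromatic] = 2·(1/2)^10 = 2^{1 − 10} = 1/512.
By linearity of expectation: E[X] = C(24, 5) · 2^{1 − 10} = 42504 · 1/512 = 5313/64.
Numerically: E[X] ≈ 83.01562.

E[X] = C(24,5)·2^(1−C(5,2)) = 5313/64 ≈ 83.01562.


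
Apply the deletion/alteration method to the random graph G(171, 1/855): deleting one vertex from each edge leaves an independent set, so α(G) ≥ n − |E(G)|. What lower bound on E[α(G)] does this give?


E[|E(G)|] = C(171, 2)·p = 14535 · (1/855) = 17.
E[α(G)] ≥ n − E[|E(G)|] = 171 − 17 = 154.
Numerically: ≈ 154.000000.
(This is only a lower bound; the true E[α(G)] may be larger.)

E[α(G)] ≥ 154 ≈ 154.000000.


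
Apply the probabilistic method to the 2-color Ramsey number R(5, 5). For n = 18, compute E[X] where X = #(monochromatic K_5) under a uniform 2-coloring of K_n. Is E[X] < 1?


E[X] = C(18, 5) · 2^{1 − 10} = 8568 · 2^{−9} = 8568/512.
As a reduced fraction: E[X] = 1071/64 ≈ 16.7343750.
Is E[X] < 1? NO.
Since E[X] ≥ 1, the first-moment bound is inconclusive at n = 18; it does NOT by itself certify R(5, 5) > 18.

E[X] = 1071/64 ≈ 16.7343750; E[X] ≥ 1; first-moment method inconclusive here.


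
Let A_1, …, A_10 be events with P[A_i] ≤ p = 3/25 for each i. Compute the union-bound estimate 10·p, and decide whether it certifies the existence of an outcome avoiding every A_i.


Union bound: P[∪_{i=1}^{10} A_i] ≤ Σ_i P[A_i] ≤ 10·p = 10·(3/25) = 6/5.
Numerically: 6/5 ≈ 1.2000000.
Is 6/5 < 1? NO.
Since the bound 6/5 is ≥ 1, the union bound is uninformative here; it does NOT by itself certify existence.

10·p = 6/5 ≈ 1.2000000; existence NOT certified by the union bound.


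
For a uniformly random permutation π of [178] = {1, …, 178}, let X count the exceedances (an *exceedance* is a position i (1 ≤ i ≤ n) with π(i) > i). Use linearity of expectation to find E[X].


Write X = Σ_{i=1}^{178} X_i, where X_i = 1_{π(i) > i}.
For each fixed i, π(i) is uniform over {1, …, 178} (marginal of a uniform permutation), so P[π(i) > i] = (n − i)/n. Summing: Σ_{i=1}^{178} (n − i)/n = (0 + 1 + … + 177)/178 = 178(178 − 1)/(2·178) = (178 − 1)/2.
Hence E[X] = Σ_{i=1}^{178} (178 − i)/178 = 177/2 ≈ 88.500000.

E[X] = 177/2 = 88.500000.


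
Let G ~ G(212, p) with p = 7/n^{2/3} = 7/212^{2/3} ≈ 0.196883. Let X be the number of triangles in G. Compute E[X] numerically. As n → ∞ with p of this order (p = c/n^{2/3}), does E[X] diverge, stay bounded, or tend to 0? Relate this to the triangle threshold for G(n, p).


Number of potential triangles: C(212, 3) = 1565620.
Each occurs with probability p³ ≈ (0.196883)³ ≈ 7.63171947e-03.
By linearity: E[X] = C(212, 3)·p³ ≈ 1565620 · 7.63171947e-03 ≈ 11948.372642.
Since α = 2/3 < 1, p = c/n^{2/3} ≫ 1/n is above the triangle threshold p ~ 1/n. Asymptotically E[X] ~ (c³/6)·n^{3(1−α)} = (7³/6)·n^{1} → ∞; triangles are abundant w.h.p.

E[X] ≈ 11948.372642; in regime p = Θ(1/n^{2/3}) E[X] diverges (above the triangle threshold p ~ 1/n).


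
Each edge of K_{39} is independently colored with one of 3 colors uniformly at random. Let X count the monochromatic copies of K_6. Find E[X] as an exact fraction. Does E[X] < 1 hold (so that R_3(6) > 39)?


E[X] = C(39, 6) · 3^{1 − 15} = 3262623 · 3^{−14} = 3262623/4782969.
As a reduced fraction: E[X] = 1087541/1594323 ≈ 0.68213.
Is E[X] < 1? YES.
Since E[X] < 1, there exists a 3-coloring of K_{39} with no monochromatic K_6; hence R_3(6) > 39.

E[X] = 1087541/1594323 ≈ 0.68213; E[X] < 1, so R_3(6) > 39.


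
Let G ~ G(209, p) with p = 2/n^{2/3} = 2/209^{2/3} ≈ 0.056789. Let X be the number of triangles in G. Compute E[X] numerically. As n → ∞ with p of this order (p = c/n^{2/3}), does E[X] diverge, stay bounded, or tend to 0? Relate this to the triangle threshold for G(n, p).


Number of potential triangles: C(209, 3) = 1499784.
Each occurs with probability p³ ≈ (0.056789)³ ≈ 1.8314599e-04.
By linearity: E[X] = C(209, 3)·p³ ≈ 1499784 · 1.8314599e-04 ≈ 274.67943.
Since α = 2/3 < 1, p = c/n^{2/3} ≫ 1/n is above the triangle threshold p ~ 1/n. Asymptotically E[X] ~ (c³/6)·n^{3(1−α)} = (2³/6)·n^{1} → ∞; triangles are abundant w.h.p.

E[X] ≈ 274.67943; in regime p = Θ(1/n^{2/3}) E[X] diverges (above the triangle threshold p ~ 1/n).


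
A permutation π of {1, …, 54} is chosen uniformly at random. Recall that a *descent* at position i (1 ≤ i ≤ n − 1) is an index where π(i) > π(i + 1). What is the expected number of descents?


Write X = Σ X_I over i = 1, …, 53, with X_I the indicator of one descent.
There are 53 indicators.
For each fixed i, the pair (π(i), π(i+1)) is a uniformly random ordered pair of distinct values from {1, …, 54}; by symmetry P[π(i) > π(i+1)] = 1/2.
By linearity: E[X] = 53 · (1/2) = (54 − 1) · (1/2) = 53/2 ≈ 26.50000.

E[X] = 53/2 = 26.50000.


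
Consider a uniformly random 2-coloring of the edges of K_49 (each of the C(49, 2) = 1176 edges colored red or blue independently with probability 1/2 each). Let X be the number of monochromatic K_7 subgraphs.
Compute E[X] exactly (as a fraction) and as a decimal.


Let X = Σ_S X_S over the C(49, 7) = 85900584 subsets S of size 7, where X_S = 1 if the K_7 on S is monochromatic.
For a fixed S, the K_7 on S has C(7, 2) = 21 edges. P[all 21 edges red] = (1/2)^21, and likewise for blue, so P[monochromatic] = 2·(1/2)^21 = 2^{1 − 21} = 1/1048576.
By linearity of expectation: E[X] = C(49, 7) · 2^{1 − 21} = 85900584 · 1/1048576 = 10737573/131072.
Numerically: E[X] ≈ 81.92118.

E[X] = C(49,7)·2^(1−C(7,2)) = 10737573/131072 ≈ 81.92118.


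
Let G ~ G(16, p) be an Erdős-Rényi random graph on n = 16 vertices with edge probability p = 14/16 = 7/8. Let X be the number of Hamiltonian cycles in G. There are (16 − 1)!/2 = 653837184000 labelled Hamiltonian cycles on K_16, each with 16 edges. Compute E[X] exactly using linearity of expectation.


K_16 has (16 − 1)!/2 = 653837184000 labelled Hamiltonian cycles.
For each such Hamiltonian cycle H, let X_H = 1 if all 16 edges of H are present in G. Then P[X_H = 1] = p^{16} = (7/8)^{16} = 33232930569601/281474976710656.
By linearity: E[X] = Σ_H E[X_H] = 653837184000 · p^{16} = 653837184000 · 33232930569601/281474976710656 = 21219654042671322112875/274877906944.
Numerically: E[X] ≈ 7.7197e+10.

E[X] = 653837184000 · (7/8)^{16} = 21219654042671322112875/274877906944 ≈ 7.7197e+10.


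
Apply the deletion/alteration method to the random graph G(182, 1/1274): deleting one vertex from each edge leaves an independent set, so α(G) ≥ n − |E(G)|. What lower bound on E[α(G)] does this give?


E[|E(G)|] = C(182, 2)·p = 16471 · (1/1274) = 181/14.
E[α(G)] ≥ n − E[|E(G)|] = 182 − 181/14 = 2367/14.
Numerically: ≈ 169.071429.
(This is only a lower bound; the true E[α(G)] may be larger.)

E[α(G)] ≥ 2367/14 ≈ 169.071429.


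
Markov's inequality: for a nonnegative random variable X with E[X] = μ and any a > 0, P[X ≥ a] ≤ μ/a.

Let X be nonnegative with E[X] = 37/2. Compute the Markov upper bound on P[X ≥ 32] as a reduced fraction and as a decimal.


μ = E[X] = 37/2, a = 32.
Markov: P[X ≥ 32] ≤ μ/a = (37/2)/32 = 37/64.
Numerically: ≈ 0.57812.
(Since a = 32 > μ = 18.50000, the bound 37/64 is < 1 and informative.)

P[X ≥ 32] ≤ 37/64 ≈ 0.57812.


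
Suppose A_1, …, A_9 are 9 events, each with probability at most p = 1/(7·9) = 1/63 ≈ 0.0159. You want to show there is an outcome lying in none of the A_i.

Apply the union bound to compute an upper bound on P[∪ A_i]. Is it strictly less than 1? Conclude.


Union bound: P[∪_{i=1}^{9} A_i] ≤ Σ_i P[A_i] ≤ 9·p = 9·(1/63) = 1/7.
Numerically: 1/7 ≈ 0.1429.
Is 1/7 < 1? YES.
Since P[∪ A_i] ≤ 1/7 < 1, the complement has P[∩ A_i^c] ≥ 1 − 1/7 = 6/7 > 0, so some outcome avoids every A_i.

9·p = 1/7 ≈ 0.1429; existence CERTIFIED by the union bound.


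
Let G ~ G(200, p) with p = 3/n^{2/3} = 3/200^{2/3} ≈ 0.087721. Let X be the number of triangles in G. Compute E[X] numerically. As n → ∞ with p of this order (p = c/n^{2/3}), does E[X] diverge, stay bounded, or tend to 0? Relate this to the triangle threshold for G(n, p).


Number of potential triangles: C(200, 3) = 1313400.
Each occurs with probability p³ ≈ (0.087721)³ ≈ 6.7500000e-04.
By linearity: E[X] = C(200, 3)·p³ ≈ 1313400 · 6.7500000e-04 ≈ 886.54500.
Since α = 2/3 < 1, p = c/n^{2/3} ≫ 1/n is above the triangle threshold p ~ 1/n. Asymptotically E[X] ~ (c³/6)·n^{3(1−α)} = (3³/6)·n^{1} → ∞; triangles are abundant w.h.p.

E[X] ≈ 886.54500; in regime p = Θ(1/n^{2/3}) E[X] diverges (above the triangle threshold p ~ 1/n).


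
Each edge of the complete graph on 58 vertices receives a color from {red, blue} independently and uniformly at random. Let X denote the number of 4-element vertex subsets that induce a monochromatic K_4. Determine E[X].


Let X = Σ_S X_S over the C(58, 4) = 424270 subsets S of size 4, where X_S = 1 if the K_4 on S is monochromatic.
For a fixed S, the K_4 on S has C(4, 2) = 6 edges. P[all 6 edges red] = (1/2)^6, and likewise for blue, so P[monochromatic] = 2·(1/2)^6 = 2^{1 − 6} = 1/32.
Summing: E[X] = C(58, 4) · 2^{1 − 6} = 424270 · 1/32 = 212135/16.
Numerically: E[X] ≈ 13258.4375.

E[X] = C(58,4)·2^(1−C(4,2)) = 212135/16 ≈ 13258.4375.


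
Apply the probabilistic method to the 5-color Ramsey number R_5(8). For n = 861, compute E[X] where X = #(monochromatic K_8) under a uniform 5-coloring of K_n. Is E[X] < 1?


E[X] = C(861, 8) · 5^{1 − 28} = 7250034996615275865 · 5^{−27} = 7250034996615275865/7450580596923828125.
As a reduced fraction: E[X] = 1450006999323055173/1490116119384765625 ≈ 0.9731.
Is E[X] < 1? YES.
Since E[X] < 1, there exists a 5-coloring of K_{861} with no monochromatic K_8; hence R_5(8) > 861.

E[X] = 1450006999323055173/1490116119384765625 ≈ 0.9731; E[X] < 1, so R_5(8) > 861.


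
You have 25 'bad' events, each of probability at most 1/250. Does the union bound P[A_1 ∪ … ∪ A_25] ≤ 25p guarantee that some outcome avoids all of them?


Union bound: P[∪_{i=1}^{25} A_i] ≤ Σ_i P[A_i] ≤ 25·p = 25·(1/250) = 1/10.
Numerically: 1/10 ≈ 0.100.
Is 1/10 < 1? YES.
Since P[∪ A_i] ≤ 1/10 < 1, the complement has P[∩ A_i^c] ≥ 1 − 1/10 = 9/10 > 0, so some outcome avoids every A_i.

25·p = 1/10 ≈ 0.100; existence CERTIFIED by the union bound.


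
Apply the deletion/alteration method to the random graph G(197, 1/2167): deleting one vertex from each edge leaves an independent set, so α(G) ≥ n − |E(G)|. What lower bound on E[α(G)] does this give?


E[|E(G)|] = C(197, 2)·p = 19306 · (1/2167) = 98/11.
E[α(G)] ≥ n − E[|E(G)|] = 197 − 98/11 = 2069/11.
Numerically: ≈ 188.091.
(This is only a lower bound; the true E[α(G)] may be larger.)

E[α(G)] ≥ 2069/11 ≈ 188.091.


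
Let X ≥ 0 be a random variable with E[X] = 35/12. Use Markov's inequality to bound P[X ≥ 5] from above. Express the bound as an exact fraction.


μ = E[X] = 35/12, a = 5.
Markov: P[X ≥ 5] ≤ μ/a = (35/12)/5 = 7/12.
Numerically: ≈ 0.583.
(Since a = 5 > μ = 2.917, the bound 7/12 is < 1 and informative.)

P[X ≥ 5] ≤ 7/12 ≈ 0.583.


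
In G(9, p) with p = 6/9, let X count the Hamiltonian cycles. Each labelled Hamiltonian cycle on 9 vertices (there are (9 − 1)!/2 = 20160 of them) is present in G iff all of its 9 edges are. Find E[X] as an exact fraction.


K_9 has (9 − 1)!/2 = 20160 labelled Hamiltonian cycles.
For each such Hamiltonian cycle H, let X_H = 1 if all 9 edges of H are present in G. Then P[X_H = 1] = p^{9} = (2/3)^{9} = 512/19683.
Summing the indicators: E[X] = Σ_H E[X_H] = 20160 · p^{9} = 20160 · 512/19683 = 1146880/2187.
Numerically: E[X] ≈ 524.

E[X] = 20160 · (2/3)^{9} = 1146880/2187 ≈ 524.


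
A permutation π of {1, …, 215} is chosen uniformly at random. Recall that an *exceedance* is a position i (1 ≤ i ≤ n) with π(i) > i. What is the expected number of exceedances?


Write X = Σ_{i=1}^{215} X_i, where X_i = 1_{π(i) > i}.
For each fixed i, π(i) is uniform over {1, …, 215} (marginal of a uniform permutation), so P[π(i) > i] = (n − i)/n. Summing: Σ_{i=1}^{215} (n − i)/n = (0 + 1 + … + 214)/215 = 215(215 − 1)/(2·215) = (215 − 1)/2.
Hence E[X] = Σ_{i=1}^{215} (215 − i)/215 = 107 ≈ 107.00000.

E[X] = 107 = 107.00000.


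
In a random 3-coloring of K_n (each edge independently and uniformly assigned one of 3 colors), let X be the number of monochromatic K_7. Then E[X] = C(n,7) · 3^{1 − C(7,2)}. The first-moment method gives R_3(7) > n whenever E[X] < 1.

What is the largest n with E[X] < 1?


We need C(n, 7) · 3^{1 − 21} < 1, i.e. C(n, 7) < 3^{21 − 1} = 3486784401.
Check values of n near the boundary:
  n = 78: C(78, 7) = 2641902120; 2641902120 < 3486784401? YES
  n = 79: C(79, 7) = 2898753715; 2898753715 < 3486784401? YES
  n = 80: C(80, 7) = 3176716400; 3176716400 < 3486784401? YES
  n = 81: C(81, 7) = 3477216600; 3477216600 < 3486784401? YES
  n = 82: C(82, 7) = 3801756816; 3801756816 < 3486784401? NO
  n = 83: C(83, 7) = 4151918628; 4151918628 < 3486784401? NO
  n = 84: C(84, 7) = 4529365776; 4529365776 < 3486784401? NO
The largest n with C(n, 7) < 3486784401 is n = 81 (where E[X] = 42928600/43046721 ≈ 0.997). Hence R_3(7) > 81, i.e. R_3(7) ≥ 82.

Largest n = 81; hence R_3(7) > 81.


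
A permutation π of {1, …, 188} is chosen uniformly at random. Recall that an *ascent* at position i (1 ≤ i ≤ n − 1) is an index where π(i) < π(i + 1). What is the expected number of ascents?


Write X = Σ X_I over i = 1, …, 187, with X_I the indicator of one ascent.
There are 187 indicators.
For each fixed i, the pair (π(i), π(i+1)) is a uniformly random ordered pair of distinct values from {1, …, 188}; by symmetry P[π(i) < π(i+1)] = 1/2.
By linearity: E[X] = 187 · (1/2) = (188 − 1) · (1/2) = 187/2 ≈ 93.500000.

E[X] = 187/2 = 93.500000.


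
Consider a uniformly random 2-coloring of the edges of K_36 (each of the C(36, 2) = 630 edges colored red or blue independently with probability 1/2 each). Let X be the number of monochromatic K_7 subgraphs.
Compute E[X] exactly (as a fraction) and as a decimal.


Let X = Σ_S X_S over the C(36, 7) = 8347680 subsets S of size 7, where X_S = 1 if the K_7 on S is monochromatic.
For a fixed S, the K_7 on S has C(7, 2) = 21 edges. P[all 21 edges red] = (1/2)^21, and likewise for blue, so P[monochromatic] = 2·(1/2)^21 = 2^{1 − 21} = 1/1048576.
By linearity: E[X] = C(36, 7) · 2^{1 − 21} = 8347680 · 1/1048576 = 260865/32768.
Numerically: E[X] ≈ 7.9610.

E[X] = C(36,7)·2^(1−C(7,2)) = 260865/32768 ≈ 7.9610.


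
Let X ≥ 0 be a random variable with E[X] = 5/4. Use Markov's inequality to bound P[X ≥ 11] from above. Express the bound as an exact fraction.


μ = E[X] = 5/4, a = 11.
Markov: P[X ≥ 11] ≤ μ/a = (5/4)/11 = 5/44.
Numerically: ≈ 0.114.
(Since a = 11 > μ = 1.250, the bound 5/44 is < 1 and informative.)

P[X ≥ 11] ≤ 5/44 ≈ 0.114.


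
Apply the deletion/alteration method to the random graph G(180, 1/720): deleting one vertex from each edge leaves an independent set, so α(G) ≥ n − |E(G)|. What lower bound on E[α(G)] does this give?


E[|E(G)|] = C(180, 2)·p = 16110 · (1/720) = 179/8.
E[α(G)] ≥ n − E[|E(G)|] = 180 − 179/8 = 1261/8.
Numerically: ≈ 157.6250.
(This is only a lower bound; the true E[α(G)] may be larger.)

E[α(G)] ≥ 1261/8 ≈ 157.6250.


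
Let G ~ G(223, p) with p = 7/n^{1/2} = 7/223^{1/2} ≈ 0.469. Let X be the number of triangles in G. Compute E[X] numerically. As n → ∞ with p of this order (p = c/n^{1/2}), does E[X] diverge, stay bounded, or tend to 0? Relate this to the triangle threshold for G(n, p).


Number of potential triangles: C(223, 3) = 1823471.
Each occurs with probability p³ ≈ (0.469)³ ≈ 1.03000e-01.
By linearity: E[X] = C(223, 3)·p³ ≈ 1823471 · 1.03000e-01 ≈ 187817.340.
Since α = 1/2 < 1, p = c/n^{1/2} ≫ 1/n is above the triangle threshold p ~ 1/n. Asymptotically E[X] ~ (c³/6)·n^{3(1−α)} = (7³/6)·n^{1.5} → ∞; triangles are abundant w.h.p.

E[X] ≈ 187817.340; in regime p = Θ(1/n^{1/2}) E[X] diverges (above the triangle threshold p ~ 1/n).


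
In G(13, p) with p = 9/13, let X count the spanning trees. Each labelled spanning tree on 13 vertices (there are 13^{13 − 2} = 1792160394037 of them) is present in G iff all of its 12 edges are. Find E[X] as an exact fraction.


K_13 has 13^{13 − 2} = 1792160394037 labelled spanning trees.
For each such spanning tree H, let X_H = 1 if all 12 edges of H are present in G. Then P[X_H = 1] = p^{12} = (9/13)^{12} = 282429536481/23298085122481.
By linearity: E[X] = Σ_H E[X_H] = 1792160394037 · p^{12} = 1792160394037 · 282429536481/23298085122481 = 282429536481/13.
Numerically: E[X] ≈ 2.17e+10.

E[X] = 1792160394037 · (9/13)^{12} = 282429536481/13 ≈ 2.17e+10.


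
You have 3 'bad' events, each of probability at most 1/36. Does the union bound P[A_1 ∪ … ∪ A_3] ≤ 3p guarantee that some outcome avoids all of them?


Union bound: P[∪_{i=1}^{3} A_i] ≤ Σ_i P[A_i] ≤ 3·p = 3·(1/36) = 1/12.
Numerically: 1/12 ≈ 0.083.
Is 1/12 < 1? YES.
Since P[∪ A_i] ≤ 1/12 < 1, the complement has P[∩ A_i^c] ≥ 1 − 1/12 = 11/12 > 0, so some outcome avoids every A_i.

3·p = 1/12 ≈ 0.083; existence CERTIFIED by the union bound.


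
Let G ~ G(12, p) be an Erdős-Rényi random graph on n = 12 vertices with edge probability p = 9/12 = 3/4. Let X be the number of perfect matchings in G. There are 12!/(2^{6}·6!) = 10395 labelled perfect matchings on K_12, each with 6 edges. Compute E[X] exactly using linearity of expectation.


K_12 has 12!/(2^{6}·6!) = 10395 labelled perfect matchings.
For each such perfect matching H, let X_H = 1 if all 6 edges of H are present in G. Then P[X_H = 1] = p^{6} = (3/4)^{6} = 729/4096.
By linearity: E[X] = Σ_H E[X_H] = 10395 · p^{6} = 10395 · 729/4096 = 7577955/4096.
Numerically: E[X] ≈ 1850.

E[X] = 10395 · (3/4)^{6} = 7577955/4096 ≈ 1850.


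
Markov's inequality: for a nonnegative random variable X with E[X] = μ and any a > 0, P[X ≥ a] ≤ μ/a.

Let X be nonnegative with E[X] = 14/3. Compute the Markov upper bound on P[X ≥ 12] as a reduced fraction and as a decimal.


μ = E[X] = 14/3, a = 12.
Markov: P[X ≥ 12] ≤ μ/a = (14/3)/12 = 7/18.
Numerically: ≈ 0.388889.
(Since a = 12 > μ = 4.666667, the bound 7/18 is < 1 and informative.)

P[X ≥ 12] ≤ 7/18 ≈ 0.388889.


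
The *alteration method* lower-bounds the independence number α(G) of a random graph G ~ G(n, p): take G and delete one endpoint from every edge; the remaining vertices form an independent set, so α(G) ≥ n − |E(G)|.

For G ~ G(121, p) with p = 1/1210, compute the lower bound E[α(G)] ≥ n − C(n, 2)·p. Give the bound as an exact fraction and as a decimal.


E[|E(G)|] = C(121, 2)·p = 7260 · (1/1210) = 6.
E[α(G)] ≥ n − E[|E(G)|] = 121 − 6 = 115.
Numerically: ≈ 115.000000.
(This is only a lower bound; the true E[α(G)] may be larger.)

E[α(G)] ≥ 115 ≈ 115.000000.


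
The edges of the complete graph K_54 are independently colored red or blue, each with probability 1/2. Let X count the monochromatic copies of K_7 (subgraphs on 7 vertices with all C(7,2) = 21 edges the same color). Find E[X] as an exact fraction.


Let X = Σ_S X_S over the C(54, 7) = 177100560 subsets S of size 7, where X_S = 1 if the K_7 on S is monochromatic.
For a fixed S, the K_7 on S has C(7, 2) = 21 edges. P[all 21 edges red] = (1/2)^21, and likewise for blue, so P[monochromatic] = 2·(1/2)^21 = 2^{1 − 21} = 1/1048576.
By linearity of expectation: E[X] = C(54, 7) · 2^{1 − 21} = 177100560 · 1/1048576 = 11068785/65536.
Numerically: E[X] ≈ 168.896255.

E[X] = C(54,7)·2^(1−C(7,2)) = 11068785/65536 ≈ 168.896255.


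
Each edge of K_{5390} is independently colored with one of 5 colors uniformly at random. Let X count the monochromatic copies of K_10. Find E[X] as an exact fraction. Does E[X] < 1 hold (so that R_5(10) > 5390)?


E[X] = C(5390, 10) · 5^{1 − 45} = 5655833965919099070255434039753 · 5^{−44} = 5655833965919099070255434039753/5684341886080801486968994140625.
As a reduced fraction: E[X] = 5655833965919099070255434039753/5684341886080801486968994140625 ≈ 0.995.
Is E[X] < 1? YES.
Since E[X] < 1, there exists a 5-coloring of K_{5390} with no monochromatic K_10; hence R_5(10) > 5390.

E[X] = 5655833965919099070255434039753/5684341886080801486968994140625 ≈ 0.995; E[X] < 1, so R_5(10) > 5390.


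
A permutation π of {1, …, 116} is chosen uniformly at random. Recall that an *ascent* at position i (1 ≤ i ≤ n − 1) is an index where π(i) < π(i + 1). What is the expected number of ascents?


Write X = Σ X_I over i = 1, …, 115, with X_I the indicator of one ascent.
There are 115 indicators.
For each fixed i, the pair (π(i), π(i+1)) is a uniformly random ordered pair of distinct values from {1, …, 116}; by symmetry P[π(i) < π(i+1)] = 1/2.
By linearity: E[X] = 115 · (1/2) = (116 − 1) · (1/2) = 115/2 ≈ 57.5000.

E[X] = 115/2 = 57.5000.


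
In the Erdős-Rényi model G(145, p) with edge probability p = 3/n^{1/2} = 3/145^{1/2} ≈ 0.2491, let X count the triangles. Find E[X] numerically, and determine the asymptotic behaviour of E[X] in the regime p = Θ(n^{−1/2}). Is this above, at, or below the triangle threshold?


Number of potential triangles: C(145, 3) = 497640.
Each occurs with probability p³ ≈ (0.2491)³ ≈ 1.546364e-02.
By linearity: E[X] = C(145, 3)·p³ ≈ 497640 · 1.546364e-02 ≈ 7695.3263.
Since α = 1/2 < 1, p = c/n^{1/2} ≫ 1/n is above the triangle threshold p ~ 1/n. Asymptotically E[X] ~ (c³/6)·n^{3(1−α)} = (3³/6)·n^{1.5} → ∞; triangles are abundant w.h.p.

E[X] ≈ 7695.3263; in regime p = Θ(1/n^{1/2}) E[X] diverges (above the triangle threshold p ~ 1/n).


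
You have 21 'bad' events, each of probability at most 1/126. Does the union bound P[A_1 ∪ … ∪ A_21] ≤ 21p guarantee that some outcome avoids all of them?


Union bound: P[∪_{i=1}^{21} A_i] ≤ Σ_i P[A_i] ≤ 21·p = 21·(1/126) = 1/6.
Numerically: 1/6 ≈ 0.16667.
Is 1/6 < 1? YES.
Since P[∪ A_i] ≤ 1/6 < 1, the complement has P[∩ A_i^c] ≥ 1 − 1/6 = 5/6 > 0, so some outcome avoids every A_i.

21·p = 1/6 ≈ 0.16667; existence CERTIFIED by the union bound.
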